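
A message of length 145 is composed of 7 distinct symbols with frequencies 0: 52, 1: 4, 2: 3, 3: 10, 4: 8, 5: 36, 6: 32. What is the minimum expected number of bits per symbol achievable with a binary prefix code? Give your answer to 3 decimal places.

2.324 bits/symbol

Probabilities are the counts divided by 145.
Repeatedly combine the two least-probable nodes; the expected code length is the sum of the merged weights.
merge 3/145 + 4/145 → 7/145
merge 7/145 + 8/145 → 3/29
merge 2/29 + 3/29 → 5/29
merge 5/29 + 32/145 → 57/145
merge 36/145 + 52/145 → 88/145
merge 57/145 + 88/145 → 1
L = 7/145 + 3/29 + 5/29 + 57/145 + 88/145 + 1 = 337/145 ≈ 2.324 bits/symbol.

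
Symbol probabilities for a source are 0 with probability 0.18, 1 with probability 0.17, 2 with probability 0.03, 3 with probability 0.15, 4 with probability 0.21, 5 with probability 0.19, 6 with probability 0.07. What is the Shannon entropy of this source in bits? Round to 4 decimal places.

H = −Σ pᵢ log₂ pᵢ.
−0.18·log₂(0.18) = 0.4453
−0.17·log₂(0.17) = 0.4346
−0.03·log₂(0.03) = 0.1518
−0.15·log₂(0.15) = 0.4105
−0.21·log₂(0.21) = 0.4728
−0.19·log₂(0.19) = 0.4552
−0.07·log₂(0.07) = 0.2686
Sum ≈ 2.6388 → 2.6388 bits.

2.6388 bits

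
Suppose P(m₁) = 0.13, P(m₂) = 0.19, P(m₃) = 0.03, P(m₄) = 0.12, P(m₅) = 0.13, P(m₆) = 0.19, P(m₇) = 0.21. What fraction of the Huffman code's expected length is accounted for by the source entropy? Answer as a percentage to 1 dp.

97.0%

Entropy H = −Σ p log₂ p ≈ 2.6674 bits.
Huffman merges: 3/100+3/25→3/20; 13/100+13/100→13/50; 3/20+19/100→17/50; 19/100+21/100→2/5; 13/50+17/50→3/5; 2/5+3/5→1. L = 11/4 ≈ 2.7500.
Efficiency = H/L = 2.6674/2.7500 = 97.0%.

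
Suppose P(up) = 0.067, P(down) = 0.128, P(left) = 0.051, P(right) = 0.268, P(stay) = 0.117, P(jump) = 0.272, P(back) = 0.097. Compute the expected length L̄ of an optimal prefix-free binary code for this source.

Repeatedly combine the two least-probable nodes; the expected code length is the sum of the merged weights.
merge 51/1000 + 67/1000 → 59/500
merge 97/1000 + 117/1000 → 107/500
merge 59/500 + 16/125 → 123/500
merge 107/500 + 123/500 → 23/50
merge 67/250 + 34/125 → 27/50
merge 23/50 + 27/50 → 1
L = 59/500 + 107/500 + 123/500 + 23/50 + 27/50 + 1 = 1289/500 = 2.578 bits/symbol.

2.578 bits/symbol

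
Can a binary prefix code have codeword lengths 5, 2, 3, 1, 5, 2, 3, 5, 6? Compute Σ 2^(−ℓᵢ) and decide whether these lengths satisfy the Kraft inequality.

1.359375; no

With common denominator 2^6 = 64: Σ 2^(−ℓᵢ) = 2/64 + 16/64 + 8/64 + 32/64 + 2/64 + 16/64 + 8/64 + 2/64 + 1/64 = 87/64 = 1.359375.
Kraft's inequality requires Σ ≤ 1; here Σ = 1.359375 > 1, so no such prefix code exists.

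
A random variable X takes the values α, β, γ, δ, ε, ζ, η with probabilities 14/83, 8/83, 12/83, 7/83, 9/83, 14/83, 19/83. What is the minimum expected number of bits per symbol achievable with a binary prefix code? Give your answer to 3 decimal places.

2.771 bits/symbol

Repeatedly combine the two least-probable nodes; the expected code length is the sum of the merged weights.
merge 7/83 + 8/83 → 15/83
merge 9/83 + 12/83 → 21/83
merge 14/83 + 14/83 → 28/83
merge 15/83 + 19/83 → 34/83
merge 21/83 + 28/83 → 49/83
merge 34/83 + 49/83 → 1
L = 15/83 + 21/83 + 28/83 + 34/83 + 49/83 + 1 = 230/83 ≈ 2.771 bits/symbol.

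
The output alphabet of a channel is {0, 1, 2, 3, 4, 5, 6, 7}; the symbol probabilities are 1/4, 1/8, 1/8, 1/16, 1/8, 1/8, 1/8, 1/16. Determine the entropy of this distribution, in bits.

Each probability is a power of 1/2, so log₂(1/p) is an integer.
H = Σ p·log₂(1/p) = 1/4·2 + 1/8·3 + 1/8·3 + 1/16·4 + 1/8·3 + 1/8·3 + 1/8·3 + 1/16·4 = 2.875 bits.

2.875 bits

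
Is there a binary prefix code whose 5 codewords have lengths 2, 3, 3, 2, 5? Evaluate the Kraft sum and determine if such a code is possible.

0.78125; yes

With common denominator 2^5 = 32: Σ 2^(−ℓᵢ) = 8/32 + 4/32 + 4/32 + 8/32 + 1/32 = 25/32 = 0.78125.
Kraft's inequality requires Σ ≤ 1; here Σ = 0.78125 ≤ 1, so such a prefix code exists.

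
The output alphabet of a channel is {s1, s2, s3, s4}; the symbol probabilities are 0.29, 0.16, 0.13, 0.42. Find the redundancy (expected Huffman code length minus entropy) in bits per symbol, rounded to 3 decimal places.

Entropy H = −Σ p log₂ p ≈ 1.8492 bits.
Huffman merges: 13/100+4/25→29/100; 29/100+29/100→29/50; 21/50+29/50→1. L = 187/100 ≈ 1.8700.
L − H = 1.8700 − 1.8492 = 0.021 bits.

0.021 bits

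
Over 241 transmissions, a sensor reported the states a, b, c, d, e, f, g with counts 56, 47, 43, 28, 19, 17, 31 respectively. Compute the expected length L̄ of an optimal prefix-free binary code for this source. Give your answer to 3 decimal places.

2.722 bits/symbol

Probabilities are the counts divided by 241.
Repeatedly combine the two least-probable nodes; the expected code length is the sum of the merged weights.
merge 17/241 + 19/241 → 36/241
merge 28/241 + 31/241 → 59/241
merge 36/241 + 43/241 → 79/241
merge 47/241 + 56/241 → 103/241
merge 59/241 + 79/241 → 138/241
merge 103/241 + 138/241 → 1
L = 36/241 + 59/241 + 79/241 + 103/241 + 138/241 + 1 = 656/241 ≈ 2.722 bits/symbol.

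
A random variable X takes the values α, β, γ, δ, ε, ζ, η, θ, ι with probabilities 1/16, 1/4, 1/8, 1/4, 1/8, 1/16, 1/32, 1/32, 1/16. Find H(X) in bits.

2.8125 bits

Each probability is a power of 1/2, so log₂(1/p) is an integer.
H = Σ p·log₂(1/p) = 1/16·4 + 1/4·2 + 1/8·3 + 1/4·2 + 1/8·3 + 1/16·4 + 1/32·5 + 1/32·5 + 1/16·4 = 2.8125 bits.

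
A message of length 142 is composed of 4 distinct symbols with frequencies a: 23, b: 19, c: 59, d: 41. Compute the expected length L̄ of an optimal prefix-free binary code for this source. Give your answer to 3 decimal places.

1.880 bits/symbol

Probabilities are the counts divided by 142.
Repeatedly combine the two least-probable nodes; the expected code length is the sum of the merged weights.
merge 19/142 + 23/142 → 21/71
merge 41/142 + 21/71 → 83/142
merge 59/142 + 83/142 → 1
L = 21/71 + 83/142 + 1 = 267/142 ≈ 1.880 bits/symbol.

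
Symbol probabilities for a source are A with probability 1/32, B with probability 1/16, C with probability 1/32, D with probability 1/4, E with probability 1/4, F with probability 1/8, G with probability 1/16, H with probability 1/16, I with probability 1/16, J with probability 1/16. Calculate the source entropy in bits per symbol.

2.9375 bits

Each probability is a power of 1/2, so log₂(1/p) is an integer.
H = Σ p·log₂(1/p) = 1/32·5 + 1/16·4 + 1/32·5 + 1/4·2 + 1/4·2 + 1/8·3 + 1/16·4 + 1/16·4 + 1/16·4 + 1/16·4 = 2.9375 bits.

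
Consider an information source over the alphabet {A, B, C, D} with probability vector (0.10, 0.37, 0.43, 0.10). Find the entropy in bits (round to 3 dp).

H = −Σ pᵢ log₂ pᵢ.
−0.10·log₂(0.10) = 0.3322
−0.37·log₂(0.37) = 0.5307
−0.43·log₂(0.43) = 0.5236
−0.10·log₂(0.10) = 0.3322
Sum ≈ 1.7187 → 1.719 bits.

1.719 bits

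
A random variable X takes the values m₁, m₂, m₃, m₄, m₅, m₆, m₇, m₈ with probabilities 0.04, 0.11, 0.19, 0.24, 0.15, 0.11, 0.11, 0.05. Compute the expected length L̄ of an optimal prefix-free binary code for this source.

Repeatedly combine the two least-probable nodes; the expected code length is the sum of the merged weights.
merge 1/25 + 1/20 → 9/100
merge 9/100 + 11/100 → 1/5
merge 11/100 + 11/100 → 11/50
merge 3/20 + 19/100 → 17/50
merge 1/5 + 11/50 → 21/50
merge 6/25 + 17/50 → 29/50
merge 21/50 + 29/50 → 1
L = 9/100 + 1/5 + 11/50 + 17/50 + 21/50 + 29/50 + 1 = 57/20 = 2.85 bits/symbol.

2.85 bits/symbol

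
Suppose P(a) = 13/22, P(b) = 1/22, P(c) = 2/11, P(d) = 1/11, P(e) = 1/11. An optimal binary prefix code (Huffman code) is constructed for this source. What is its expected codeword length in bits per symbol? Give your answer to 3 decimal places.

1.773 bits/symbol

Repeatedly combine the two least-probable nodes; the expected code length is the sum of the merged weights.
merge 1/22 + 1/11 → 3/22
merge 1/11 + 3/22 → 5/22
merge 2/11 + 5/22 → 9/22
merge 9/22 + 13/22 → 1
L = 3/22 + 5/22 + 9/22 + 1 = 39/22 ≈ 1.773 bits/symbol.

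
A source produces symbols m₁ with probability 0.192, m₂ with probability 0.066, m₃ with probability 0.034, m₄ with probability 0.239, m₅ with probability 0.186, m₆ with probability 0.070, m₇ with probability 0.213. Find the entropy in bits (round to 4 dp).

2.5704 bits

H = −Σ pᵢ log₂ pᵢ.
−0.192·log₂(0.192) = 0.4571
−0.066·log₂(0.066) = 0.2588
−0.034·log₂(0.034) = 0.1659
−0.239·log₂(0.239) = 0.4935
−0.186·log₂(0.186) = 0.4514
−0.070·log₂(0.070) = 0.2686
−0.213·log₂(0.213) = 0.4752
Sum ≈ 2.5704 → 2.5704 bits.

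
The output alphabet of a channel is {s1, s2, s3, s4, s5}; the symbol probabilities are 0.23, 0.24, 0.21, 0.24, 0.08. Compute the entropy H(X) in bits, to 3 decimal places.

2.240 bits

H = −Σ pᵢ log₂ pᵢ.
−0.23·log₂(0.23) = 0.4877
−0.24·log₂(0.24) = 0.4941
−0.21·log₂(0.21) = 0.4728
−0.24·log₂(0.24) = 0.4941
−0.08·log₂(0.08) = 0.2915
Sum ≈ 2.2403 → 2.240 bits.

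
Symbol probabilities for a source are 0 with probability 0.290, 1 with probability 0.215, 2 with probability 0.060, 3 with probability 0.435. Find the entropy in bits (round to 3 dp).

H = −Σ pᵢ log₂ pᵢ.
−0.290·log₂(0.290) = 0.5179
−0.215·log₂(0.215) = 0.4768
−0.060·log₂(0.060) = 0.2435
−0.435·log₂(0.435) = 0.5224
Sum ≈ 1.7606 → 1.761 bits.

1.761 bits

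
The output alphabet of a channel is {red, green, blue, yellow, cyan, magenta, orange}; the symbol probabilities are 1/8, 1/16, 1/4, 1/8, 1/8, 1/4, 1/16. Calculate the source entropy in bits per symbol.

2.625 bits

Each probability is a power of 1/2, so log₂(1/p) is an integer.
H = Σ p·log₂(1/p) = 1/8·3 + 1/16·4 + 1/4·2 + 1/8·3 + 1/8·3 + 1/4·2 + 1/16·4 = 2.625 bits.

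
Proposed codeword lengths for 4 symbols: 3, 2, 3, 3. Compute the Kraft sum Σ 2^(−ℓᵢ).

With common denominator 2^3 = 8: Σ 2^(−ℓᵢ) = 1/8 + 2/8 + 1/8 + 1/8 = 5/8 = 0.625.

0.625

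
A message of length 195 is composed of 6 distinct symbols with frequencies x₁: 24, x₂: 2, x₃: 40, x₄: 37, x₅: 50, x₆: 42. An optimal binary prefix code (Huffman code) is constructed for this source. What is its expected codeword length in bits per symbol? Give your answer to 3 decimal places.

Probabilities are the counts divided by 195.
Repeatedly combine the two least-probable nodes; the expected code length is the sum of the merged weights.
merge 2/195 + 8/65 → 2/15
merge 2/15 + 37/195 → 21/65
merge 8/39 + 14/65 → 82/195
merge 10/39 + 21/65 → 113/195
merge 82/195 + 113/195 → 1
L = 2/15 + 21/65 + 82/195 + 113/195 + 1 = 479/195 ≈ 2.456 bits/symbol.

2.456 bits/symbol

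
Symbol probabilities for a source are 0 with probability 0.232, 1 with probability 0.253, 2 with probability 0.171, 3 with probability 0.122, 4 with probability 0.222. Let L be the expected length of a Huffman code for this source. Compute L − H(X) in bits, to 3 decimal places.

0.014 bits

Entropy H = −Σ p log₂ p ≈ 2.2787 bits.
Huffman merges: 61/500+171/1000→293/1000; 111/500+29/125→227/500; 253/1000+293/1000→273/500; 227/500+273/500→1. L = 2293/1000 ≈ 2.2930.
L − H = 2.2930 − 2.2787 = 0.014 bits.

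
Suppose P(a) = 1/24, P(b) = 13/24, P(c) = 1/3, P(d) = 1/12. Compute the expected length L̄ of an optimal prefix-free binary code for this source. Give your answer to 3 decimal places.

1.583 bits/symbol

Repeatedly combine the two least-probable nodes; the expected code length is the sum of the merged weights.
merge 1/24 + 1/12 → 1/8
merge 1/8 + 1/3 → 11/24
merge 11/24 + 13/24 → 1
L = 1/8 + 11/24 + 1 = 19/12 ≈ 1.583 bits/symbol.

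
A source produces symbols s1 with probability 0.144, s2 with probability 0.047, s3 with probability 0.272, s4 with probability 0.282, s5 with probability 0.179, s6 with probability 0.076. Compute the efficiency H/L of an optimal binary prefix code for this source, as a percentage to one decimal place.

Entropy H = −Σ p log₂ p ≈ 2.3627 bits.
Huffman merges: 47/1000+19/250→123/1000; 123/1000+18/125→267/1000; 179/1000+267/1000→223/500; 34/125+141/500→277/500; 223/500+277/500→1. L = 239/100 ≈ 2.3900.
Efficiency = H/L = 2.3627/2.3900 = 98.9%.

98.9%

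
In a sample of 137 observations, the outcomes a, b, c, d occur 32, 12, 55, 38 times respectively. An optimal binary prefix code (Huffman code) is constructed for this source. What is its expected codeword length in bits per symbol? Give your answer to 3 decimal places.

1.920 bits/symbol

Probabilities are the counts divided by 137.
Repeatedly combine the two least-probable nodes; the expected code length is the sum of the merged weights.
merge 12/137 + 32/137 → 44/137
merge 38/137 + 44/137 → 82/137
merge 55/137 + 82/137 → 1
L = 44/137 + 82/137 + 1 = 263/137 ≈ 1.920 bits/symbol.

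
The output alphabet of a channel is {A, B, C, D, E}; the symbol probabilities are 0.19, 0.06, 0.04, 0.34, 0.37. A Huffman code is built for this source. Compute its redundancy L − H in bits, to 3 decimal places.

Entropy H = −Σ p log₂ p ≈ 1.9444 bits.
Huffman merges: 1/25+3/50→1/10; 1/10+19/100→29/100; 29/100+17/50→63/100; 37/100+63/100→1. L = 101/50 ≈ 2.0200.
L − H = 2.0200 − 1.9444 = 0.076 bits.

0.076 bits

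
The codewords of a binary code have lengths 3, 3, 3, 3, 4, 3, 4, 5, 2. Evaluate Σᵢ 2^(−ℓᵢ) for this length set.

1.03125

With common denominator 2^5 = 32: Σ 2^(−ℓᵢ) = 4/32 + 4/32 + 4/32 + 4/32 + 2/32 + 4/32 + 2/32 + 1/32 + 8/32 = 33/32 = 1.03125.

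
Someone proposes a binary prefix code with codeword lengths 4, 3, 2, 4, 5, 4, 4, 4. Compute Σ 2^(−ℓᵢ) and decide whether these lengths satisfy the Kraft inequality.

With common denominator 2^5 = 32: Σ 2^(−ℓᵢ) = 2/32 + 4/32 + 8/32 + 2/32 + 1/32 + 2/32 + 2/32 + 2/32 = 23/32 = 0.71875.
Kraft's inequality requires Σ ≤ 1; here Σ = 0.71875 ≤ 1, so such a prefix code exists.

0.71875; yes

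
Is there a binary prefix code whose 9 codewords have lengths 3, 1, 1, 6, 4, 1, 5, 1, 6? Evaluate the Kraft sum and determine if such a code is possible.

With common denominator 2^6 = 64: Σ 2^(−ℓᵢ) = 8/64 + 32/64 + 32/64 + 1/64 + 4/64 + 32/64 + 2/64 + 32/64 + 1/64 = 144/64 = 2.25.
Kraft's inequality requires Σ ≤ 1; here Σ = 2.25 > 1, so no such prefix code exists.

2.25; no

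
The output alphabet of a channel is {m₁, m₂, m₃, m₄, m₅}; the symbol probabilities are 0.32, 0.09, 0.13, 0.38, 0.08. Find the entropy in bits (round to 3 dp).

2.043 bits

H = −Σ pᵢ log₂ pᵢ.
−0.32·log₂(0.32) = 0.5260
−0.09·log₂(0.09) = 0.3127
−0.13·log₂(0.13) = 0.3826
−0.38·log₂(0.38) = 0.5305
−0.08·log₂(0.08) = 0.2915
Sum ≈ 2.0433 → 2.043 bits.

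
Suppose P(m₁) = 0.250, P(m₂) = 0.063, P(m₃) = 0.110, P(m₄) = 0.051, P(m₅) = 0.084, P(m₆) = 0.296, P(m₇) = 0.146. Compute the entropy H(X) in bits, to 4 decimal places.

H = −Σ pᵢ log₂ pᵢ.
−0.250·log₂(0.250) = 0.5000
−0.063·log₂(0.063) = 0.2513
−0.110·log₂(0.110) = 0.3503
−0.051·log₂(0.051) = 0.2190
−0.084·log₂(0.084) = 0.3002
−0.296·log₂(0.296) = 0.5199
−0.146·log₂(0.146) = 0.4053
Sum ≈ 2.5459 → 2.5459 bits.

2.5459 bits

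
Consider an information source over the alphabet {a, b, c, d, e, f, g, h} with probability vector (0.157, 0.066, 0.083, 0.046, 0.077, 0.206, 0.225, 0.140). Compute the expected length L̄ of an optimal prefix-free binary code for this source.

Repeatedly combine the two least-probable nodes; the expected code length is the sum of the merged weights.
merge 23/500 + 33/500 → 14/125
merge 77/1000 + 83/1000 → 4/25
merge 14/125 + 7/50 → 63/250
merge 157/1000 + 4/25 → 317/1000
merge 103/500 + 9/40 → 431/1000
merge 63/250 + 317/1000 → 569/1000
merge 431/1000 + 569/1000 → 1
L = 14/125 + 4/25 + 63/250 + 317/1000 + 431/1000 + 569/1000 + 1 = 2841/1000 = 2.841 bits/symbol.

2.841 bits/symbol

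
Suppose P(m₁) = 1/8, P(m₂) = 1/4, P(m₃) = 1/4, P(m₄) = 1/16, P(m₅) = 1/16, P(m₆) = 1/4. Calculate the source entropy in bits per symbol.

Each probability is a power of 1/2, so log₂(1/p) is an integer.
H = Σ p·log₂(1/p) = 1/8·3 + 1/4·2 + 1/4·2 + 1/16·4 + 1/16·4 + 1/4·2 = 2.375 bits.

2.375 bits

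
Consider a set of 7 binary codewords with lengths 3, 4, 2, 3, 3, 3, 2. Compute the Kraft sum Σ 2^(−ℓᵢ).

With common denominator 2^4 = 16: Σ 2^(−ℓᵢ) = 2/16 + 1/16 + 4/16 + 2/16 + 2/16 + 2/16 + 4/16 = 17/16 = 1.0625.

1.0625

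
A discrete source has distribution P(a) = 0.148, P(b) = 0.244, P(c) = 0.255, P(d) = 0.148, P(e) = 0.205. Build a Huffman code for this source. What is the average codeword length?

Repeatedly combine the two least-probable nodes; the expected code length is the sum of the merged weights.
merge 37/250 + 37/250 → 37/125
merge 41/200 + 61/250 → 449/1000
merge 51/200 + 37/125 → 551/1000
merge 449/1000 + 551/1000 → 1
L = 37/125 + 449/1000 + 551/1000 + 1 = 287/125 = 2.296 bits/symbol.

2.296 bits/symbol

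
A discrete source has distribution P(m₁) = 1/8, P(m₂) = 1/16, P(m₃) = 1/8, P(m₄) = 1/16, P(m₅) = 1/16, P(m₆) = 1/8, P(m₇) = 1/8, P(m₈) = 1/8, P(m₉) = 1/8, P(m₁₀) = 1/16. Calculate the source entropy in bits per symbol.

Each probability is a power of 1/2, so log₂(1/p) is an integer.
H = Σ p·log₂(1/p) = 1/8·3 + 1/16·4 + 1/8·3 + 1/16·4 + 1/16·4 + 1/8·3 + 1/8·3 + 1/8·3 + 1/8·3 + 1/16·4 = 3.25 bits.

3.25 bits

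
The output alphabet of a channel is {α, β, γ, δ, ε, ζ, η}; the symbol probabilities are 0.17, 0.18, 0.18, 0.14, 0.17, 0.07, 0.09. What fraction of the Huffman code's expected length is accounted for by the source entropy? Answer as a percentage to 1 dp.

Entropy H = −Σ p log₂ p ≈ 2.7381 bits.
Huffman merges: 7/100+9/100→4/25; 7/50+4/25→3/10; 17/100+17/100→17/50; 9/50+9/50→9/25; 3/10+17/50→16/25; 9/25+16/25→1. L = 14/5 ≈ 2.8000.
Efficiency = H/L = 2.7381/2.8000 = 97.8%.

97.8%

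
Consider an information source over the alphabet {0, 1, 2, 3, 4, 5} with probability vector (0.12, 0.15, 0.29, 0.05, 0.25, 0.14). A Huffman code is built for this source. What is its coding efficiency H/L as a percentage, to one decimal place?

97.9%

Entropy H = −Σ p log₂ p ≈ 2.4087 bits.
Huffman merges: 1/20+3/25→17/100; 7/50+3/20→29/100; 17/100+1/4→21/50; 29/100+29/100→29/50; 21/50+29/50→1. L = 123/50 ≈ 2.4600.
Efficiency = H/L = 2.4087/2.4600 = 97.9%.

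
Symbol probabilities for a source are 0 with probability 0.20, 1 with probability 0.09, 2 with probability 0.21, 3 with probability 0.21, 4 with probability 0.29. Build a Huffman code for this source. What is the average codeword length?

2.29 bits/symbol

Repeatedly combine the two least-probable nodes; the expected code length is the sum of the merged weights.
merge 9/100 + 1/5 → 29/100
merge 21/100 + 21/100 → 21/50
merge 29/100 + 29/100 → 29/50
merge 21/50 + 29/50 → 1
L = 29/100 + 21/50 + 29/50 + 1 = 229/100 = 2.29 bits/symbol.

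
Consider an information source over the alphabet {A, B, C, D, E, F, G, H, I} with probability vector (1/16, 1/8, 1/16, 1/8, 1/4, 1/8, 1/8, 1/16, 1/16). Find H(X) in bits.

3 bits

Each probability is a power of 1/2, so log₂(1/p) is an integer.
H = Σ p·log₂(1/p) = 1/16·4 + 1/8·3 + 1/16·4 + 1/8·3 + 1/4·2 + 1/8·3 + 1/8·3 + 1/16·4 + 1/16·4 = 3 bits.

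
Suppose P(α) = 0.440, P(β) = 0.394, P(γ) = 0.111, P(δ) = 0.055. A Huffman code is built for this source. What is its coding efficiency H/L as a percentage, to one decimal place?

94.6%

Entropy H = −Σ p log₂ p ≈ 1.6327 bits.
Huffman merges: 11/200+111/1000→83/500; 83/500+197/500→14/25; 11/25+14/25→1. L = 863/500 ≈ 1.7260.
Efficiency = H/L = 1.6327/1.7260 = 94.6%.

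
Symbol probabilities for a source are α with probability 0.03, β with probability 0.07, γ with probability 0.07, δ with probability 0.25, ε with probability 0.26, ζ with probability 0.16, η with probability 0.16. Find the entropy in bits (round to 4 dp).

H = −Σ pᵢ log₂ pᵢ.
−0.03·log₂(0.03) = 0.1518
−0.07·log₂(0.07) = 0.2686
−0.07·log₂(0.07) = 0.2686
−0.25·log₂(0.25) = 0.5000
−0.26·log₂(0.26) = 0.5053
−0.16·log₂(0.16) = 0.4230
−0.16·log₂(0.16) = 0.4230
Sum ≈ 2.5402 → 2.5402 bits.

2.5402 bits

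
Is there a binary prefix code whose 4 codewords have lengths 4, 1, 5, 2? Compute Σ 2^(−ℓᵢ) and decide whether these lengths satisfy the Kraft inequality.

With common denominator 2^5 = 32: Σ 2^(−ℓᵢ) = 2/32 + 16/32 + 1/32 + 8/32 = 27/32 = 0.84375.
Kraft's inequality requires Σ ≤ 1; here Σ = 0.84375 ≤ 1, so such a prefix code exists.

0.84375; yes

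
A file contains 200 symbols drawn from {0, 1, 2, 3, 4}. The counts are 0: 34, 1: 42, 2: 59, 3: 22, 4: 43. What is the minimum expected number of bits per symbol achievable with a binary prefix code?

Probabilities are the counts divided by 200.
Repeatedly combine the two least-probable nodes; the expected code length is the sum of the merged weights.
merge 11/100 + 17/100 → 7/25
merge 21/100 + 43/200 → 17/40
merge 7/25 + 59/200 → 23/40
merge 17/40 + 23/40 → 1
L = 7/25 + 17/40 + 23/40 + 1 = 57/25 = 2.28 bits/symbol.

2.28 bits/symbol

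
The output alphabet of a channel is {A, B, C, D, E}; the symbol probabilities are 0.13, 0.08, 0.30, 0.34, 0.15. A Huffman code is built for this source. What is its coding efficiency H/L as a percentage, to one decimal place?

96.6%

Entropy H = −Σ p log₂ p ≈ 2.1350 bits.
Huffman merges: 2/25+13/100→21/100; 3/20+21/100→9/25; 3/10+17/50→16/25; 9/25+16/25→1. L = 221/100 ≈ 2.2100.
Efficiency = H/L = 2.1350/2.2100 = 96.6%.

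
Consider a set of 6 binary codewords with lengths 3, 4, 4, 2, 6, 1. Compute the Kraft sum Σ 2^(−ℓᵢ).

1.015625

With common denominator 2^6 = 64: Σ 2^(−ℓᵢ) = 8/64 + 4/64 + 4/64 + 16/64 + 1/64 + 32/64 = 65/64 = 1.015625.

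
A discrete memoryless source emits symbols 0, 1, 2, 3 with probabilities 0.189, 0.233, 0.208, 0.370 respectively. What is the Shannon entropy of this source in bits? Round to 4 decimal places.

H = −Σ pᵢ log₂ pᵢ.
−0.189·log₂(0.189) = 0.4543
−0.233·log₂(0.233) = 0.4897
−0.208·log₂(0.208) = 0.4712
−0.370·log₂(0.370) = 0.5307
Sum ≈ 1.9459 → 1.9459 bits.

1.9459 bits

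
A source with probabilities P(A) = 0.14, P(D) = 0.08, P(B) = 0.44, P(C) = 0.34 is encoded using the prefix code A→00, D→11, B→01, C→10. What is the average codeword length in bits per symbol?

L̄ = Σ pᵢ·ℓᵢ = 0.14·2 + 0.08·2 + 0.44·2 + 0.34·2 = 2 bits/symbol.

2 bits/symbol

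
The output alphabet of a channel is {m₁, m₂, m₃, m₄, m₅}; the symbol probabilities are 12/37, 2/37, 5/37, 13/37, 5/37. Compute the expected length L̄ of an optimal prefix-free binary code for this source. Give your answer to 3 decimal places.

2.162 bits/symbol

Repeatedly combine the two least-probable nodes; the expected code length is the sum of the merged weights.
merge 2/37 + 5/37 → 7/37
merge 5/37 + 7/37 → 12/37
merge 12/37 + 12/37 → 24/37
merge 13/37 + 24/37 → 1
L = 7/37 + 12/37 + 24/37 + 1 = 80/37 ≈ 2.162 bits/symbol.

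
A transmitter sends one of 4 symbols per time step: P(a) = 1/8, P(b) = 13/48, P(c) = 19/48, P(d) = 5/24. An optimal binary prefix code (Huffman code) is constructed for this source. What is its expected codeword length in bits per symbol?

1.9375 bits/symbol

Repeatedly combine the two least-probable nodes; the expected code length is the sum of the merged weights.
merge 1/8 + 5/24 → 1/3
merge 13/48 + 1/3 → 29/48
merge 19/48 + 29/48 → 1
L = 1/3 + 29/48 + 1 = 31/16 = 1.9375 bits/symbol.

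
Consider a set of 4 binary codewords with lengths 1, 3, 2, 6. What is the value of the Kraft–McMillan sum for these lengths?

With common denominator 2^6 = 64: Σ 2^(−ℓᵢ) = 32/64 + 8/64 + 16/64 + 1/64 = 57/64 = 0.890625.

0.890625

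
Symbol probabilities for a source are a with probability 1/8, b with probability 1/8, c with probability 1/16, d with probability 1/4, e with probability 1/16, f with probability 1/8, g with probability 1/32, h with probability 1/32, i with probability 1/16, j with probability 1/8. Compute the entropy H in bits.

3.0625 bits

Each probability is a power of 1/2, so log₂(1/p) is an integer.
H = Σ p·log₂(1/p) = 1/8·3 + 1/8·3 + 1/16·4 + 1/4·2 + 1/16·4 + 1/8·3 + 1/32·5 + 1/32·5 + 1/16·4 + 1/8·3 = 3.0625 bits.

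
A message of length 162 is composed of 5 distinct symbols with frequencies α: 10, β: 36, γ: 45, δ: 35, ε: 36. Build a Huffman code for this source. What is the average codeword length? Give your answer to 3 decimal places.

Probabilities are the counts divided by 162.
Repeatedly combine the two least-probable nodes; the expected code length is the sum of the merged weights.
merge 5/81 + 35/162 → 5/18
merge 2/9 + 2/9 → 4/9
merge 5/18 + 5/18 → 5/9
merge 4/9 + 5/9 → 1
L = 5/18 + 4/9 + 5/9 + 1 = 41/18 ≈ 2.278 bits/symbol.

2.278 bits/symbol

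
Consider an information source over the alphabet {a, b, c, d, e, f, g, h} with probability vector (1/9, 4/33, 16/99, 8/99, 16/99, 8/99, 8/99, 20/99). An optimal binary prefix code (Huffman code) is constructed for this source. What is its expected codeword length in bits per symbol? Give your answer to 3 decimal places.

Repeatedly combine the two least-probable nodes; the expected code length is the sum of the merged weights.
merge 8/99 + 8/99 → 16/99
merge 8/99 + 1/9 → 19/99
merge 4/33 + 16/99 → 28/99
merge 16/99 + 16/99 → 32/99
merge 19/99 + 20/99 → 13/33
merge 28/99 + 32/99 → 20/33
merge 13/33 + 20/33 → 1
L = 16/99 + 19/99 + 28/99 + 32/99 + 13/33 + 20/33 + 1 = 293/99 ≈ 2.960 bits/symbol.

2.960 bits/symbol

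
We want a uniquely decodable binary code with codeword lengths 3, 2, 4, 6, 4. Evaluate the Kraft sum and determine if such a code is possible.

0.515625; yes

With common denominator 2^6 = 64: Σ 2^(−ℓᵢ) = 8/64 + 16/64 + 4/64 + 1/64 + 4/64 = 33/64 = 0.515625.
Kraft's inequality requires Σ ≤ 1; here Σ = 0.515625 ≤ 1, so such a prefix code exists.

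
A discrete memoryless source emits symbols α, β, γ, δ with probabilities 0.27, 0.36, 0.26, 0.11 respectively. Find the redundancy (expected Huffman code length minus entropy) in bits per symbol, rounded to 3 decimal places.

Entropy H = −Σ p log₂ p ≈ 1.8962 bits.
Huffman merges: 11/100+13/50→37/100; 27/100+9/25→63/100; 37/100+63/100→1. L = 2 ≈ 2.0000.
L − H = 2.0000 − 1.8962 = 0.104 bits.

0.104 bits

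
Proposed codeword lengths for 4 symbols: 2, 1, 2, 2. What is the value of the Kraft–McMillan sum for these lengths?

1.25

With common denominator 2^2 = 4: Σ 2^(−ℓᵢ) = 1/4 + 2/4 + 1/4 + 1/4 = 5/4 = 1.25.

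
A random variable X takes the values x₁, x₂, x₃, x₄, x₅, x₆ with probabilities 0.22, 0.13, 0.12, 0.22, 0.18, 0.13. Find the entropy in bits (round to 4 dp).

H = −Σ pᵢ log₂ pᵢ.
−0.22·log₂(0.22) = 0.4806
−0.13·log₂(0.13) = 0.3826
−0.12·log₂(0.12) = 0.3671
−0.22·log₂(0.22) = 0.4806
−0.18·log₂(0.18) = 0.4453
−0.13·log₂(0.13) = 0.3826
Sum ≈ 2.5388 → 2.5388 bits.

2.5388 bits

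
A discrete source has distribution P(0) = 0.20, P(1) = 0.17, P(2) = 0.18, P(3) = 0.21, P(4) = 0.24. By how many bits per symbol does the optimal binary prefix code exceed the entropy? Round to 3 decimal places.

Entropy H = −Σ p log₂ p ≈ 2.3112 bits.
Huffman merges: 17/100+9/50→7/20; 1/5+21/100→41/100; 6/25+7/20→59/100; 41/100+59/100→1. L = 47/20 ≈ 2.3500.
L − H = 2.3500 − 2.3112 = 0.039 bits.

0.039 bits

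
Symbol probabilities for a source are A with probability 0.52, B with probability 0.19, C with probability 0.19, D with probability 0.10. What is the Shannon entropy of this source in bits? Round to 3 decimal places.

1.733 bits

H = −Σ pᵢ log₂ pᵢ.
−0.52·log₂(0.52) = 0.4906
−0.19·log₂(0.19) = 0.4552
−0.19·log₂(0.19) = 0.4552
−0.10·log₂(0.10) = 0.3322
Sum ≈ 1.7332 → 1.733 bits.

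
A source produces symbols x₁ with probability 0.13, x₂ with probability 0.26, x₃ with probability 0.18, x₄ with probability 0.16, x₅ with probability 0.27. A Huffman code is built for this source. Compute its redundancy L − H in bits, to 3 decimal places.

Entropy H = −Σ p log₂ p ≈ 2.2663 bits.
Huffman merges: 13/100+4/25→29/100; 9/50+13/50→11/25; 27/100+29/100→14/25; 11/25+14/25→1. L = 229/100 ≈ 2.2900.
L − H = 2.2900 − 2.2663 = 0.024 bits.

0.024 bits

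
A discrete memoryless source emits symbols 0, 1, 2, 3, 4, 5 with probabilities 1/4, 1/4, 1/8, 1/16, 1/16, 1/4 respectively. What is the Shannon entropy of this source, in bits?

2.375 bits

Each probability is a power of 1/2, so log₂(1/p) is an integer.
H = Σ p·log₂(1/p) = 1/4·2 + 1/4·2 + 1/8·3 + 1/16·4 + 1/16·4 + 1/4·2 = 2.375 bits.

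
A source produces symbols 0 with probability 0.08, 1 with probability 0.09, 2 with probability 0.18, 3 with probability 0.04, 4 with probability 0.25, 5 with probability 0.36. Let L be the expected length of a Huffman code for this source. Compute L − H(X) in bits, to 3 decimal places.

0.064 bits

Entropy H = −Σ p log₂ p ≈ 2.2658 bits.
Huffman merges: 1/25+2/25→3/25; 9/100+3/25→21/100; 9/50+21/100→39/100; 1/4+9/25→61/100; 39/100+61/100→1. L = 233/100 ≈ 2.3300.
L − H = 2.3300 − 2.2658 = 0.064 bits.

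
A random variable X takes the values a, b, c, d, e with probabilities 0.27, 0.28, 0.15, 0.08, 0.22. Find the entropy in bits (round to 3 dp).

2.207 bits

H = −Σ pᵢ log₂ pᵢ.
−0.27·log₂(0.27) = 0.5100
−0.28·log₂(0.28) = 0.5142
−0.15·log₂(0.15) = 0.4105
−0.08·log₂(0.08) = 0.2915
−0.22·log₂(0.22) = 0.4806
Sum ≈ 2.2069 → 2.207 bits.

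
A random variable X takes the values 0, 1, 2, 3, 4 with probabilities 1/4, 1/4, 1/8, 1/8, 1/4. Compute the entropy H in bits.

2.25 bits

Each probability is a power of 1/2, so log₂(1/p) is an integer.
H = Σ p·log₂(1/p) = 1/4·2 + 1/4·2 + 1/8·3 + 1/8·3 + 1/4·2 = 2.25 bits.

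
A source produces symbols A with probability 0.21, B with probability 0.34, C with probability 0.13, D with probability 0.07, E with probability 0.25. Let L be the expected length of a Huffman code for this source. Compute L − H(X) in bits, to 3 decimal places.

Entropy H = −Σ p log₂ p ≈ 2.1532 bits.
Huffman merges: 7/100+13/100→1/5; 1/5+21/100→41/100; 1/4+17/50→59/100; 41/100+59/100→1. L = 11/5 ≈ 2.2000.
L − H = 2.2000 − 2.1532 = 0.047 bits.

0.047 bits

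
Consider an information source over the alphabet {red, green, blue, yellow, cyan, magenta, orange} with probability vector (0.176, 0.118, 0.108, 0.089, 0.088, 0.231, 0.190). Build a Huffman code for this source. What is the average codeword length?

2.756 bits/symbol

Repeatedly combine the two least-probable nodes; the expected code length is the sum of the merged weights.
merge 11/125 + 89/1000 → 177/1000
merge 27/250 + 59/500 → 113/500
merge 22/125 + 177/1000 → 353/1000
merge 19/100 + 113/500 → 52/125
merge 231/1000 + 353/1000 → 73/125
merge 52/125 + 73/125 → 1
L = 177/1000 + 113/500 + 353/1000 + 52/125 + 73/125 + 1 = 689/250 = 2.756 bits/symbol.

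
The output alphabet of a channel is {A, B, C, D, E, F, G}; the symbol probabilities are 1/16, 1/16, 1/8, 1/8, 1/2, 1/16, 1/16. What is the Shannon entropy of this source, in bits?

2.25 bits

Each probability is a power of 1/2, so log₂(1/p) is an integer.
H = Σ p·log₂(1/p) = 1/16·4 + 1/16·4 + 1/8·3 + 1/8·3 + 1/2·1 + 1/16·4 + 1/16·4 = 2.25 bits.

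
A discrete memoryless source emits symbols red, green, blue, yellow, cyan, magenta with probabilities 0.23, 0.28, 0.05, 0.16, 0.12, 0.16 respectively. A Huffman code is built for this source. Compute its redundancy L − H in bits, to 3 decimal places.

Entropy H = −Σ p log₂ p ≈ 2.4311 bits.
Huffman merges: 1/20+3/25→17/100; 4/25+4/25→8/25; 17/100+23/100→2/5; 7/25+8/25→3/5; 2/5+3/5→1. L = 249/100 ≈ 2.4900.
L − H = 2.4900 − 2.4311 = 0.059 bits.

0.059 bits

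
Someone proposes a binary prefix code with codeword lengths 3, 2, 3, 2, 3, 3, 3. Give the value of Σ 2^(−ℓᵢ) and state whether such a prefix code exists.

With common denominator 2^3 = 8: Σ 2^(−ℓᵢ) = 1/8 + 2/8 + 1/8 + 2/8 + 1/8 + 1/8 + 1/8 = 9/8 = 1.125.
Kraft's inequality requires Σ ≤ 1; here Σ = 1.125 > 1, so no such prefix code exists.

1.125; no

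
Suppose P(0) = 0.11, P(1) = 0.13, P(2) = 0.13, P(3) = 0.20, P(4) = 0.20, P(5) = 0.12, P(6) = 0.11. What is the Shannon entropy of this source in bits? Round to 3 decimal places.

H = −Σ pᵢ log₂ pᵢ.
−0.11·log₂(0.11) = 0.3503
−0.13·log₂(0.13) = 0.3826
−0.13·log₂(0.13) = 0.3826
−0.20·log₂(0.20) = 0.4644
−0.20·log₂(0.20) = 0.4644
−0.12·log₂(0.12) = 0.3671
−0.11·log₂(0.11) = 0.3503
Sum ≈ 2.7617 → 2.762 bits.

2.762 bits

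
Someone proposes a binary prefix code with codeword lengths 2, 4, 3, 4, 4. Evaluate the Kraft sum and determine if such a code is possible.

With common denominator 2^4 = 16: Σ 2^(−ℓᵢ) = 4/16 + 1/16 + 2/16 + 1/16 + 1/16 = 9/16 = 0.5625.
Kraft's inequality requires Σ ≤ 1; here Σ = 0.5625 ≤ 1, so such a prefix code exists.

0.5625; yes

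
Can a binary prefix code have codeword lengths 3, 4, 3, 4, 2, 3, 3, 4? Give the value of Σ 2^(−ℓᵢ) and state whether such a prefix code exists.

0.9375; yes

With common denominator 2^4 = 16: Σ 2^(−ℓᵢ) = 2/16 + 1/16 + 2/16 + 1/16 + 4/16 + 2/16 + 2/16 + 1/16 = 15/16 = 0.9375.
Kraft's inequality requires Σ ≤ 1; here Σ = 0.9375 ≤ 1, so such a prefix code exists.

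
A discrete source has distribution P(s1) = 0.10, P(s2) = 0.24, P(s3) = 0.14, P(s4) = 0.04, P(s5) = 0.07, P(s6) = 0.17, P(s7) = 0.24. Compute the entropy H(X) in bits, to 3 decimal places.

2.606 bits

H = −Σ pᵢ log₂ pᵢ.
−0.10·log₂(0.10) = 0.3322
−0.24·log₂(0.24) = 0.4941
−0.14·log₂(0.14) = 0.3971
−0.04·log₂(0.04) = 0.1858
−0.07·log₂(0.07) = 0.2686
−0.17·log₂(0.17) = 0.4346
−0.24·log₂(0.24) = 0.4941
Sum ≈ 2.6065 → 2.606 bits.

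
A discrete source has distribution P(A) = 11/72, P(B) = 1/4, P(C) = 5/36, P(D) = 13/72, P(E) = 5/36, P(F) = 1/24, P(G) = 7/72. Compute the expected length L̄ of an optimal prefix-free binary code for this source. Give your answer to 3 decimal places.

Repeatedly combine the two least-probable nodes; the expected code length is the sum of the merged weights.
merge 1/24 + 7/72 → 5/36
merge 5/36 + 5/36 → 5/18
merge 5/36 + 11/72 → 7/24
merge 13/72 + 1/4 → 31/72
merge 5/18 + 7/24 → 41/72
merge 31/72 + 41/72 → 1
L = 5/36 + 5/18 + 7/24 + 31/72 + 41/72 + 1 = 65/24 ≈ 2.708 bits/symbol.

2.708 bits/symbol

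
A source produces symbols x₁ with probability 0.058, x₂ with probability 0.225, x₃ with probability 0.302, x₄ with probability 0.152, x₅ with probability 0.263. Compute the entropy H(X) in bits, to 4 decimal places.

2.1640 bits

H = −Σ pᵢ log₂ pᵢ.
−0.058·log₂(0.058) = 0.2383
−0.225·log₂(0.225) = 0.4842
−0.302·log₂(0.302) = 0.5217
−0.152·log₂(0.152) = 0.4131
−0.263·log₂(0.263) = 0.5068
Sum ≈ 2.1640 → 2.1640 bits.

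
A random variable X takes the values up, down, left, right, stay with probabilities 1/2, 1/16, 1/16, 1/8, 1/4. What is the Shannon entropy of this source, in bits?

Each probability is a power of 1/2, so log₂(1/p) is an integer.
H = Σ p·log₂(1/p) = 1/2·1 + 1/16·4 + 1/16·4 + 1/8·3 + 1/4·2 = 1.875 bits.

1.875 bits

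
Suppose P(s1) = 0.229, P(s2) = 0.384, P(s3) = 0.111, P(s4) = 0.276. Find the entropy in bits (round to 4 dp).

H = −Σ pᵢ log₂ pᵢ.
−0.229·log₂(0.229) = 0.4870
−0.384·log₂(0.384) = 0.5302
−0.111·log₂(0.111) = 0.3520
−0.276·log₂(0.276) = 0.5126
Sum ≈ 1.8818 → 1.8818 bits.

1.8818 bits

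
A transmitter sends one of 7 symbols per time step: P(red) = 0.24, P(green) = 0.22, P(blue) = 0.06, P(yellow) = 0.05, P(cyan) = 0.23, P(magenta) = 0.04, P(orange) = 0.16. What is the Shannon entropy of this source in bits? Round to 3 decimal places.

2.531 bits

H = −Σ pᵢ log₂ pᵢ.
−0.24·log₂(0.24) = 0.4941
−0.22·log₂(0.22) = 0.4806
−0.06·log₂(0.06) = 0.2435
−0.05·log₂(0.05) = 0.2161
−0.23·log₂(0.23) = 0.4877
−0.04·log₂(0.04) = 0.1858
−0.16·log₂(0.16) = 0.4230
Sum ≈ 2.5308 → 2.531 bits.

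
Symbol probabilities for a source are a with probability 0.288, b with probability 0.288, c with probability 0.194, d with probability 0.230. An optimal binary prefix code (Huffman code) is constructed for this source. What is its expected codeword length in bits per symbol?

2 bits/symbol

Repeatedly combine the two least-probable nodes; the expected code length is the sum of the merged weights.
merge 97/500 + 23/100 → 53/125
merge 36/125 + 36/125 → 72/125
merge 53/125 + 72/125 → 1
L = 53/125 + 72/125 + 1 = 2 bits/symbol.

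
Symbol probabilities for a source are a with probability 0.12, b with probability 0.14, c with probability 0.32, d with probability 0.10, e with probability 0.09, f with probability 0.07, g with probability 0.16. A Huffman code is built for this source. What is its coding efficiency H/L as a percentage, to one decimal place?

Entropy H = −Σ p log₂ p ≈ 2.6266 bits.
Huffman merges: 7/100+9/100→4/25; 1/10+3/25→11/50; 7/50+4/25→3/10; 4/25+11/50→19/50; 3/10+8/25→31/50; 19/50+31/50→1. L = 67/25 ≈ 2.6800.
Efficiency = H/L = 2.6266/2.6800 = 98.0%.

98.0%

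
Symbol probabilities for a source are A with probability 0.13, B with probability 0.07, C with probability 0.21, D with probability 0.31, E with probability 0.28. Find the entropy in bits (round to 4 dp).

2.1620 bits

H = −Σ pᵢ log₂ pᵢ.
−0.13·log₂(0.13) = 0.3826
−0.07·log₂(0.07) = 0.2686
−0.21·log₂(0.21) = 0.4728
−0.31·log₂(0.31) = 0.5238
−0.28·log₂(0.28) = 0.5142
Sum ≈ 2.1620 → 2.1620 bits.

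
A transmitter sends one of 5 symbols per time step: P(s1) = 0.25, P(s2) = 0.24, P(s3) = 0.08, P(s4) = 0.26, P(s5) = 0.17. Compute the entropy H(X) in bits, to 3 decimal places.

2.226 bits

H = −Σ pᵢ log₂ pᵢ.
−0.25·log₂(0.25) = 0.5000
−0.24·log₂(0.24) = 0.4941
−0.08·log₂(0.08) = 0.2915
−0.26·log₂(0.26) = 0.5053
−0.17·log₂(0.17) = 0.4346
Sum ≈ 2.2255 → 2.226 bits.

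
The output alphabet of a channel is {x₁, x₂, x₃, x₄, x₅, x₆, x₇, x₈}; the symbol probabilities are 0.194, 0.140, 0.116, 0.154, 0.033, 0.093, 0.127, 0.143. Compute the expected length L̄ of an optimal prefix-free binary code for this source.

2.932 bits/symbol

Repeatedly combine the two least-probable nodes; the expected code length is the sum of the merged weights.
merge 33/1000 + 93/1000 → 63/500
merge 29/250 + 63/500 → 121/500
merge 127/1000 + 7/50 → 267/1000
merge 143/1000 + 77/500 → 297/1000
merge 97/500 + 121/500 → 109/250
merge 267/1000 + 297/1000 → 141/250
merge 109/250 + 141/250 → 1
L = 63/500 + 121/500 + 267/1000 + 297/1000 + 109/250 + 141/250 + 1 = 733/250 = 2.932 bits/symbol.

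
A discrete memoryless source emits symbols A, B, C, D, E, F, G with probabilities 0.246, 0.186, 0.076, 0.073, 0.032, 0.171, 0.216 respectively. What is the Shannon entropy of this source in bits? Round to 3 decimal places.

2.579 bits

H = −Σ pᵢ log₂ pᵢ.
−0.246·log₂(0.246) = 0.4977
−0.186·log₂(0.186) = 0.4514
−0.076·log₂(0.076) = 0.2826
−0.073·log₂(0.073) = 0.2756
−0.032·log₂(0.032) = 0.1589
−0.171·log₂(0.171) = 0.4357
−0.216·log₂(0.216) = 0.4776
Sum ≈ 2.5794 → 2.579 bits.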